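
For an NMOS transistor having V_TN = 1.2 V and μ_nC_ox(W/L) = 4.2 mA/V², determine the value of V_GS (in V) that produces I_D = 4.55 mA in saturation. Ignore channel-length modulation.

V_GS = 2.67 V

In saturation I_D = ½ k_n (V_GS − V_TN)², so V_GS − V_TN = √(2 I_D / k_n) = √(2 × 4.55 / 4.2) = 1.47 V.
V_GS = 1.2 + 1.47 = 2.67 V.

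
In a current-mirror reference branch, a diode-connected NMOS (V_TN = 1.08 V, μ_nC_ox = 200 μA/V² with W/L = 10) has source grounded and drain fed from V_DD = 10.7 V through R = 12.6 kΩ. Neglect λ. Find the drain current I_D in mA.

I_D = 0.697 mA

With gate tied to drain, V_GS = V_DS ≥ V_GS − V_TN, so the device is in saturation.
k_n = μ_nC_ox · (W/L) = 2 mA/V².
KCL at the drain: ½ k_n (V_GS − V_TN)² = (V_DD − V_GS)/R.
Let x = V_GS − 1.08. Then 12.6 x² + x − 9.62 = 0, giving x = 0.835 V (positive root), so V_GS = 1.91 V.
I_D = (V_DD − V_GS)/R = (10.7 − 1.91) / 12.6 = 0.697 mA.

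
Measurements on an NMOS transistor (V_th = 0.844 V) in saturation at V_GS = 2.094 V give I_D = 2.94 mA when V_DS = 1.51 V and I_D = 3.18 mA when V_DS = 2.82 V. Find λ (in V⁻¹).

With V_GS fixed, I_D ∝ (1 + λ V_DS) in saturation, so I_D2/I_D1 = (1 + λ V_DS2)/(1 + λ V_DS1).
3.18/2.94 = 1.082 = (1 + 2.82 λ)/(1 + 1.51 λ).
Solving: λ (I_D1 V_DS2 − I_D2 V_DS1) = I_D2 − I_D1, so λ = (3.18 − 2.94) / (2.94 × 2.82 − 3.18 × 1.51) = 0.24 / 3.49 = 0.0688 V⁻¹.

λ = 0.0688 V⁻¹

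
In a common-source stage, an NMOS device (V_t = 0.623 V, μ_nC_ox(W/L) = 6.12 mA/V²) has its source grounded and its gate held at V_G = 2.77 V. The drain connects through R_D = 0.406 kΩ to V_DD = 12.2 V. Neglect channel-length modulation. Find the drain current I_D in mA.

I_D = 14.1 mA

V_GS = V_G = 2.77 V, so V_ov = 2.77 − 0.623 = 2.15 V.
Assume saturation: I_D = ½ k_n V_ov² = 0.5 × 6.12 × 2.15² = 14.1 mA, giving V_DS = V_DD − I_D R_D = 12.2 − 14.1 × 0.406 = 6.47 V.
V_DS = 6.47 V ≥ V_ov = 2.15 V, confirming saturation.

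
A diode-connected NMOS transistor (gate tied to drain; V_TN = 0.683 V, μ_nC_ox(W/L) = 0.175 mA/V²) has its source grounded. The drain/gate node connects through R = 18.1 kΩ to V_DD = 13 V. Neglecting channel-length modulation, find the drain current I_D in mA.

With gate tied to drain, V_GS = V_DS ≥ V_GS − V_TN, so the device is in saturation.
KCL at the drain: ½ k_n (V_GS − V_TN)² = (V_DD − V_GS)/R.
Let x = V_GS − 0.683. Then 1.58 x² + x − 12.32 = 0, giving x = 2.49 V (positive root), so V_GS = 3.17 V.
I_D = (V_DD − V_GS)/R = (13 − 3.17) / 18.1 = 0.543 mA.

I_D = 0.543 mA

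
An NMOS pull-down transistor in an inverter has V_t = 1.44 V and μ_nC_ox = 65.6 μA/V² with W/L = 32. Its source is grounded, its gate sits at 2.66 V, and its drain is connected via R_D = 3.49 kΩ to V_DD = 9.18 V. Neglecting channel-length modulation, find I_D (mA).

V_GS = V_G = 2.66 V, so V_ov = 2.66 − 1.44 = 1.22 V.
k_n = μ_nC_ox · (W/L) = 2.099 mA/V².
Assume saturation: I_D = ½ k_n V_ov² = 0.5 × 2.099 × 1.22² = 1.56 mA, giving V_DS = V_DD − I_D R_D = 9.18 − 1.56 × 3.49 = 3.73 V.
V_DS = 3.73 V ≥ V_ov = 1.22 V, confirming saturation.

I_D = 1.56 mA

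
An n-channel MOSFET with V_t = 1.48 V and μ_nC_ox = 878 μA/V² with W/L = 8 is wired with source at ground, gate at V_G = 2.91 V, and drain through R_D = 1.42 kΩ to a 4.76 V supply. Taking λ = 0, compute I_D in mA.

I_D = 3.10 mA

V_GS = V_G = 2.91 V, so V_ov = 2.91 − 1.48 = 1.43 V.
k_n = μ_nC_ox · (W/L) = 7.024 mA/V².
Assume saturation: I_D = ½ k_n V_ov² = 0.5 × 7.024 × 1.43² = 7.18 mA, giving V_DS = V_DD − I_D R_D = 4.76 − 7.18 × 1.42 = -5.44 V.
But -5.44 V < V_ov = 1.43 V, so the device is actually in triode.
In triode I_D = k_n[V_ov V_DS − ½ V_DS²] and I_D = (V_DD − V_DS)/R_D. Equating: 4.99 V_DS² − 15.26 V_DS + 4.76 = 0, giving V_DS = 0.352 V (the root below V_ov).
I_D = (4.76 − 0.352) / 1.42 = 3.1 mA.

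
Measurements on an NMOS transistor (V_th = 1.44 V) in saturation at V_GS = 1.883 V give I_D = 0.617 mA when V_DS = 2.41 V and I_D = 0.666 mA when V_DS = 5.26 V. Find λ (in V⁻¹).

With V_GS fixed, I_D ∝ (1 + λ V_DS) in saturation, so I_D2/I_D1 = (1 + λ V_DS2)/(1 + λ V_DS1).
0.666/0.617 = 1.079 = (1 + 5.26 λ)/(1 + 2.41 λ).
Solving: λ (I_D1 V_DS2 − I_D2 V_DS1) = I_D2 − I_D1, so λ = (0.666 − 0.617) / (0.617 × 5.26 − 0.666 × 2.41) = 0.049 / 1.64 = 0.0299 V⁻¹.

λ = 0.0299 V⁻¹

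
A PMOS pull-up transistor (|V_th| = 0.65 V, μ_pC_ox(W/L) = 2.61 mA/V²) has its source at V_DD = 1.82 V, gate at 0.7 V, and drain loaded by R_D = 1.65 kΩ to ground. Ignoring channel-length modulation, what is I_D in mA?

V_SG = V_DD − V_G = 1.82 − 0.7 = 1.12 V, so V_ov = 1.12 − 0.65 = 0.47 V.
Assume saturation: I_D = ½ k_p V_ov² = 0.5 × 2.61 × 0.47² = 0.288 mA, giving V_SD = V_DD − I_D R_D = 1.82 − 0.288 × 1.65 = 1.34 V.
V_SD = 1.34 V ≥ V_ov = 0.47 V, confirming saturation.

I_D = 0.288 mA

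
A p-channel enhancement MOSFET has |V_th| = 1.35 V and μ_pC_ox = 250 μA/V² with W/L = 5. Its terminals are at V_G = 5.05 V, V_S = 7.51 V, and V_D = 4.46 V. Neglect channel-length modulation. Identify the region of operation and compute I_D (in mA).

V_SG = V_S − V_G = 7.51 − 5.05 = 2.46 V; V_SD = V_S − V_D = 7.51 − 4.46 = 3.05 V.
k_p = μ_pC_ox · (W/L) = 1.25 mA/V².
V_ov = V_SG − |V_th| = 2.46 − 1.35 = 1.11 V.
Since V_SD = 3.05 V ≥ V_ov = 1.11 V, the device is in saturation.
I_D = ½ k_p V_ov² = 0.5 × 1.25 × 1.11² = 0.77 mA.

Saturation; I_D = 0.770 mA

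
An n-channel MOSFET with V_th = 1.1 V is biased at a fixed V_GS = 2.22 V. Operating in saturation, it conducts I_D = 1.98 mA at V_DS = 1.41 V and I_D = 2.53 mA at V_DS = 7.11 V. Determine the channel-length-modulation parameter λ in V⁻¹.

With V_GS fixed, I_D ∝ (1 + λ V_DS) in saturation, so I_D2/I_D1 = (1 + λ V_DS2)/(1 + λ V_DS1).
2.53/1.98 = 1.278 = (1 + 7.11 λ)/(1 + 1.41 λ).
Solving: λ (I_D1 V_DS2 − I_D2 V_DS1) = I_D2 − I_D1, so λ = (2.53 − 1.98) / (1.98 × 7.11 − 2.53 × 1.41) = 0.55 / 10.5 = 0.0523 V⁻¹.

λ = 0.0523 V⁻¹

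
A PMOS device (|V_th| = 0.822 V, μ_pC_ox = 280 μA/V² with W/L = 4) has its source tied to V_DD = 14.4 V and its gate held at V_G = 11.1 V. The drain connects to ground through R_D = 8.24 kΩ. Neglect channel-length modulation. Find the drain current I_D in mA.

I_D = 1.66 mA

V_SG = V_DD − V_G = 14.4 − 11.1 = 3.3 V, so V_ov = 3.3 − 0.822 = 2.48 V.
k_p = μ_pC_ox · (W/L) = 1.12 mA/V².
Assume saturation: I_D = ½ k_p V_ov² = 0.5 × 1.12 × 2.48² = 3.44 mA, giving V_SD = V_DD − I_D R_D = 14.4 − 3.44 × 8.24 = -13.9 V.
But -13.9 V < V_ov = 2.48 V, so the device is actually in triode.
In triode I_D = k_p[V_ov V_SD − ½ V_SD²] and I_D = (V_DD − V_SD)/R_D. Equating: 4.61 V_SD² − 23.87 V_SD + 14.4 = 0, giving V_SD = 0.697 V (the root below V_ov).
I_D = (14.4 − 0.697) / 8.24 = 1.66 mA.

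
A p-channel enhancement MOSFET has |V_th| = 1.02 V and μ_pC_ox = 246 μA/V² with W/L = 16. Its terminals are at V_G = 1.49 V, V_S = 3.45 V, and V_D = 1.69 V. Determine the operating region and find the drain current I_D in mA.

Saturation; I_D = 1.74 mA

V_SG = V_S − V_G = 3.45 − 1.49 = 1.96 V; V_SD = V_S − V_D = 3.45 − 1.69 = 1.76 V.
k_p = μ_pC_ox · (W/L) = 3.936 mA/V².
V_ov = V_SG − |V_th| = 1.96 − 1.02 = 0.94 V.
Since V_SD = 1.76 V ≥ V_ov = 0.94 V, the device is in saturation.
I_D = ½ k_p V_ov² = 0.5 × 3.936 × 0.94² = 1.74 mA.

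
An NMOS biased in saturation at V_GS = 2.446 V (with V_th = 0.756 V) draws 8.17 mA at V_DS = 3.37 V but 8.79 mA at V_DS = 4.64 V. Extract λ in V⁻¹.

With V_GS fixed, I_D ∝ (1 + λ V_DS) in saturation, so I_D2/I_D1 = (1 + λ V_DS2)/(1 + λ V_DS1).
8.79/8.17 = 1.076 = (1 + 4.64 λ)/(1 + 3.37 λ).
Solving: λ (I_D1 V_DS2 − I_D2 V_DS1) = I_D2 − I_D1, so λ = (8.79 − 8.17) / (8.17 × 4.64 − 8.79 × 3.37) = 0.62 / 8.29 = 0.0748 V⁻¹.

λ = 0.0748 V⁻¹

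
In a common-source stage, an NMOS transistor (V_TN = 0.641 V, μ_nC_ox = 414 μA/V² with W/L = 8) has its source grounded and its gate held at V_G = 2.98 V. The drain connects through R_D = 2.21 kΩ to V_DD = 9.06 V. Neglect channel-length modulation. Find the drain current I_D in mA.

V_GS = V_G = 2.98 V, so V_ov = 2.98 − 0.641 = 2.34 V.
k_n = μ_nC_ox · (W/L) = 3.312 mA/V².
Assume saturation: I_D = ½ k_n V_ov² = 0.5 × 3.312 × 2.34² = 9.06 mA, giving V_DS = V_DD − I_D R_D = 9.06 − 9.06 × 2.21 = -11 V.
But -11 V < V_ov = 2.34 V, so the device is actually in triode.
In triode I_D = k_n[V_ov V_DS − ½ V_DS²] and I_D = (V_DD − V_DS)/R_D. Equating: 3.66 V_DS² − 18.12 V_DS + 9.06 = 0, giving V_DS = 0.564 V (the root below V_ov).
I_D = (9.06 − 0.564) / 2.21 = 3.84 mA.

I_D = 3.84 mA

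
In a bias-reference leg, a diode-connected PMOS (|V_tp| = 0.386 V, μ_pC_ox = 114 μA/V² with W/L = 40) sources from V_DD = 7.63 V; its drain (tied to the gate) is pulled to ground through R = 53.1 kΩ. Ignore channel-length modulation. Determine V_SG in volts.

V_SG = 0.627 V

With gate tied to drain, V_SG = V_SD ≥ V_SG − |V_tp|, so the device is in saturation.
k_p = μ_pC_ox · (W/L) = 4.56 mA/V².
KCL at the drain: ½ k_p (V_SG − |V_tp|)² = (V_DD − V_SG)/R.
Let x = V_SG − 0.386. Then 121 x² + x − 7.244 = 0, giving x = 0.241 V (positive root), so V_SG = 0.627 V.
I_D = (V_DD − V_SG)/R = (7.63 − 0.627) / 53.1 = 0.132 mA.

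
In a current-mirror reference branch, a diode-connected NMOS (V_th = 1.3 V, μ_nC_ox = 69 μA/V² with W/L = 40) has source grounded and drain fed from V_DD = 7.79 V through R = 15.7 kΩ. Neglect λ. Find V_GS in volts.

V_GS = 1.82 V

With gate tied to drain, V_GS = V_DS ≥ V_GS − V_th, so the device is in saturation.
k_n = μ_nC_ox · (W/L) = 2.76 mA/V².
KCL at the drain: ½ k_n (V_GS − V_th)² = (V_DD − V_GS)/R.
Let x = V_GS − 1.3. Then 21.7 x² + x − 6.49 = 0, giving x = 0.525 V (positive root), so V_GS = 1.82 V.
I_D = (V_DD − V_GS)/R = (7.79 − 1.82) / 15.7 = 0.38 mA.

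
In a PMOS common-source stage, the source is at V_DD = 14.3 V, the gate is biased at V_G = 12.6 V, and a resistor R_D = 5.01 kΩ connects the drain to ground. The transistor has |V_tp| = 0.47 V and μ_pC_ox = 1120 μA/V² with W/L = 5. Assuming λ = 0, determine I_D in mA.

V_SG = V_DD − V_G = 14.3 − 12.6 = 1.7 V, so V_ov = 1.7 − 0.47 = 1.23 V.
k_p = μ_pC_ox · (W/L) = 5.6 mA/V².
Assume saturation: I_D = ½ k_p V_ov² = 0.5 × 5.6 × 1.23² = 4.24 mA, giving V_SD = V_DD − I_D R_D = 14.3 − 4.24 × 5.01 = -6.92 V.
But -6.92 V < V_ov = 1.23 V, so the device is actually in triode.
In triode I_D = k_p[V_ov V_SD − ½ V_SD²] and I_D = (V_DD − V_SD)/R_D. Equating: 14 V_SD² − 35.51 V_SD + 14.3 = 0, giving V_SD = 0.502 V (the root below V_ov).
I_D = (14.3 − 0.502) / 5.01 = 2.75 mA.

I_D = 2.75 mA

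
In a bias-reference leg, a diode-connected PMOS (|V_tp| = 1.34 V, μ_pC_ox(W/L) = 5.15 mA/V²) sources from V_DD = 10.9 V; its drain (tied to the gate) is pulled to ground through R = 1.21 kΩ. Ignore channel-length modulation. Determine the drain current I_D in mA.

I_D = 6.58 mA

With gate tied to drain, V_SG = V_SD ≥ V_SG − |V_tp|, so the device is in saturation.
KCL at the drain: ½ k_p (V_SG − |V_tp|)² = (V_DD − V_SG)/R.
Let x = V_SG − 1.34. Then 3.12 x² + x − 9.56 = 0, giving x = 1.6 V (positive root), so V_SG = 2.94 V.
I_D = (V_DD − V_SG)/R = (10.9 − 2.94) / 1.21 = 6.58 mA.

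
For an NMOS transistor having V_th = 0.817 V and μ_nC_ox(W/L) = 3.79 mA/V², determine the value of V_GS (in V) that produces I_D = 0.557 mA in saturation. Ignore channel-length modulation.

V_GS = 1.36 V

In saturation I_D = ½ k_n (V_GS − V_th)², so V_GS − V_th = √(2 I_D / k_n) = √(2 × 0.557 / 3.79) = 0.542 V.
V_GS = 0.817 + 0.542 = 1.36 V.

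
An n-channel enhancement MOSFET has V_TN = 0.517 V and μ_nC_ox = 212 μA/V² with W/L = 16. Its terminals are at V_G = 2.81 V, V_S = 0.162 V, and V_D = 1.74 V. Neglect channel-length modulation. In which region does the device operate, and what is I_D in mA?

Triode; I_D = 7.18 mA

V_GS = V_G − V_S = 2.81 − 0.162 = 2.65 V; V_DS = V_D − V_S = 1.74 − 0.162 = 1.58 V.
k_n = μ_nC_ox · (W/L) = 3.392 mA/V².
V_ov = V_GS − V_TN = 2.65 − 0.517 = 2.13 V.
Since V_DS = 1.58 V < V_ov = 2.13 V, the device is in the triode region.
I_D = k_n [V_ov · V_DS − ½ V_DS²] = 3.392 × [2.13 × 1.58 − 0.5 × 1.58²] = 7.18 mA.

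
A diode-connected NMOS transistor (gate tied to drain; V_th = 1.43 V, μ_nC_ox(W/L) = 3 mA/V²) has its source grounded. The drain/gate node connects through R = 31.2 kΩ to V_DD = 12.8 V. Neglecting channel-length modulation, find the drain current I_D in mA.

With gate tied to drain, V_GS = V_DS ≥ V_GS − V_th, so the device is in saturation.
KCL at the drain: ½ k_n (V_GS − V_th)² = (V_DD − V_GS)/R.
Let x = V_GS − 1.43. Then 46.8 x² + x − 11.37 = 0, giving x = 0.482 V (positive root), so V_GS = 1.91 V.
I_D = (V_DD − V_GS)/R = (12.8 − 1.91) / 31.2 = 0.349 mA.

I_D = 0.349 mA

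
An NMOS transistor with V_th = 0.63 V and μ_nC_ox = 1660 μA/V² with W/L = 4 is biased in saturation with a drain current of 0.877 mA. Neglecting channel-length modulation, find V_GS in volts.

k_n = μ_nC_ox · (W/L) = 6.64 mA/V².
In saturation I_D = ½ k_n (V_GS − V_th)², so V_GS − V_th = √(2 I_D / k_n) = √(2 × 0.877 / 6.64) = 0.514 V.
V_GS = 0.63 + 0.514 = 1.14 V.

V_GS = 1.14 V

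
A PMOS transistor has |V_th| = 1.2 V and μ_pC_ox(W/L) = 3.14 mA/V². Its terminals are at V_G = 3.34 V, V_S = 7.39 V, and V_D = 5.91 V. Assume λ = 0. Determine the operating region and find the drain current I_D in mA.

Triode; I_D = 9.81 mA

V_SG = V_S − V_G = 7.39 − 3.34 = 4.05 V; V_SD = V_S − V_D = 7.39 − 5.91 = 1.48 V.
V_ov = V_SG − |V_th| = 4.05 − 1.2 = 2.85 V.
Since V_SD = 1.48 V < V_ov = 2.85 V, the device is in the triode region.
I_D = k_p [V_ov · V_SD − ½ V_SD²] = 3.14 × [2.85 × 1.48 − 0.5 × 1.48²] = 9.81 mA.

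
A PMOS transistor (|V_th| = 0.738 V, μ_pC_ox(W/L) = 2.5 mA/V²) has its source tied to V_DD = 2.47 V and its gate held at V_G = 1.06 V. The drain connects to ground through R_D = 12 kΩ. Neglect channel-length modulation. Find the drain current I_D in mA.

V_SG = V_DD − V_G = 2.47 − 1.06 = 1.41 V, so V_ov = 1.41 − 0.738 = 0.672 V.
Assume saturation: I_D = ½ k_p V_ov² = 0.5 × 2.5 × 0.672² = 0.564 mA, giving V_SD = V_DD − I_D R_D = 2.47 − 0.564 × 12 = -4.3 V.
But -4.3 V < V_ov = 0.672 V, so the device is actually in triode.
In triode I_D = k_p[V_ov V_SD − ½ V_SD²] and I_D = (V_DD − V_SD)/R_D. Equating: 15 V_SD² − 21.16 V_SD + 2.47 = 0, giving V_SD = 0.128 V (the root below V_ov).
I_D = (2.47 − 0.128) / 12 = 0.195 mA.

I_D = 0.195 mA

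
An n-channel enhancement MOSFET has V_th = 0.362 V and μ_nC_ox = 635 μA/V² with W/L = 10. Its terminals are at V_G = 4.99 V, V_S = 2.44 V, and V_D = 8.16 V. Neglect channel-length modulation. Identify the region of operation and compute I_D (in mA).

V_GS = V_G − V_S = 4.99 − 2.44 = 2.55 V; V_DS = V_D − V_S = 8.16 − 2.44 = 5.72 V.
k_n = μ_nC_ox · (W/L) = 6.35 mA/V².
V_ov = V_GS − V_th = 2.55 − 0.362 = 2.19 V.
Since V_DS = 5.72 V ≥ V_ov = 2.19 V, the device is in saturation.
I_D = ½ k_n V_ov² = 0.5 × 6.35 × 2.19² = 15.2 mA.

Saturation; I_D = 15.2 mA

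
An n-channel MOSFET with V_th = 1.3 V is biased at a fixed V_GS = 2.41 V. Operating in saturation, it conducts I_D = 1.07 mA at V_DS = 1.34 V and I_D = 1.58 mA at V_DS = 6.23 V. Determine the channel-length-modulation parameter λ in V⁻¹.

λ = 0.112 V⁻¹

With V_GS fixed, I_D ∝ (1 + λ V_DS) in saturation, so I_D2/I_D1 = (1 + λ V_DS2)/(1 + λ V_DS1).
1.58/1.07 = 1.477 = (1 + 6.23 λ)/(1 + 1.34 λ).
Solving: λ (I_D1 V_DS2 − I_D2 V_DS1) = I_D2 − I_D1, so λ = (1.58 − 1.07) / (1.07 × 6.23 − 1.58 × 1.34) = 0.51 / 4.55 = 0.112 V⁻¹.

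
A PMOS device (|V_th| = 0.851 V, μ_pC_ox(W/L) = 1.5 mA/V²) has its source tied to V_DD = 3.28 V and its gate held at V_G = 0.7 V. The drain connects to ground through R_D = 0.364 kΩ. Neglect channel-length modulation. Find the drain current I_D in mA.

V_SG = V_DD − V_G = 3.28 − 0.7 = 2.58 V, so V_ov = 2.58 − 0.851 = 1.73 V.
Assume saturation: I_D = ½ k_p V_ov² = 0.5 × 1.5 × 1.73² = 2.24 mA, giving V_SD = V_DD − I_D R_D = 3.28 − 2.24 × 0.364 = 2.46 V.
V_SD = 2.46 V ≥ V_ov = 1.73 V, confirming saturation.

I_D = 2.24 mA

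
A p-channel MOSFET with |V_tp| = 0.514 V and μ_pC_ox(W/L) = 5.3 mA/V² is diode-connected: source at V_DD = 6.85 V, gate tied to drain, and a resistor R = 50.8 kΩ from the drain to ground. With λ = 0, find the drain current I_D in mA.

With gate tied to drain, V_SG = V_SD ≥ V_SG − |V_tp|, so the device is in saturation.
KCL at the drain: ½ k_p (V_SG − |V_tp|)² = (V_DD − V_SG)/R.
Let x = V_SG − 0.514. Then 135 x² + x − 6.336 = 0, giving x = 0.213 V (positive root), so V_SG = 0.727 V.
I_D = (V_DD − V_SG)/R = (6.85 − 0.727) / 50.8 = 0.121 mA.

I_D = 0.121 mA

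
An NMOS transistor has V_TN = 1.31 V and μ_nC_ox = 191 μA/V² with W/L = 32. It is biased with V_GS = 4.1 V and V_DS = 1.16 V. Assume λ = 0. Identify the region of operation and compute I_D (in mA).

Triode; I_D = 15.7 mA

k_n = μ_nC_ox · (W/L) = 6.112 mA/V².
V_ov = V_GS − V_TN = 4.1 − 1.31 = 2.79 V.
Since V_DS = 1.16 V < V_ov = 2.79 V, the device is in the triode region.
I_D = k_n [V_ov · V_DS − ½ V_DS²] = 6.112 × [2.79 × 1.16 − 0.5 × 1.16²] = 15.7 mA.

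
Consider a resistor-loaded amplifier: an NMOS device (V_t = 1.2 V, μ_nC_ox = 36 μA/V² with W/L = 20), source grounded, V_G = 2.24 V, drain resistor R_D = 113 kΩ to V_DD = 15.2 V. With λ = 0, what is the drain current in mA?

I_D = 0.133 mA

V_GS = V_G = 2.24 V, so V_ov = 2.24 − 1.2 = 1.04 V.
k_n = μ_nC_ox · (W/L) = 0.72 mA/V².
Assume saturation: I_D = ½ k_n V_ov² = 0.5 × 0.72 × 1.04² = 0.389 mA, giving V_DS = V_DD − I_D R_D = 15.2 − 0.389 × 113 = -28.8 V.
But -28.8 V < V_ov = 1.04 V, so the device is actually in triode.
In triode I_D = k_n[V_ov V_DS − ½ V_DS²] and I_D = (V_DD − V_DS)/R_D. Equating: 40.7 V_DS² − 85.61 V_DS + 15.2 = 0, giving V_DS = 0.196 V (the root below V_ov).
I_D = (15.2 − 0.196) / 113 = 0.133 mA.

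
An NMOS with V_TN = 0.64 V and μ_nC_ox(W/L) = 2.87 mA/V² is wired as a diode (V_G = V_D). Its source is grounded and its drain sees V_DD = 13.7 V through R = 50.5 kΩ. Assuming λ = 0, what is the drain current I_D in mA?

With gate tied to drain, V_GS = V_DS ≥ V_GS − V_TN, so the device is in saturation.
KCL at the drain: ½ k_n (V_GS − V_TN)² = (V_DD − V_GS)/R.
Let x = V_GS − 0.64. Then 72.5 x² + x − 13.06 = 0, giving x = 0.418 V (positive root), so V_GS = 1.06 V.
I_D = (V_DD − V_GS)/R = (13.7 − 1.06) / 50.5 = 0.25 mA.

I_D = 0.250 mA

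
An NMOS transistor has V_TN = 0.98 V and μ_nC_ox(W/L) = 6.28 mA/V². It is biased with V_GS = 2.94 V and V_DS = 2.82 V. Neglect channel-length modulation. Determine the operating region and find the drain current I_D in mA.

V_ov = V_GS − V_TN = 2.94 − 0.98 = 1.96 V.
Since V_DS = 2.82 V ≥ V_ov = 1.96 V, the device is in saturation.
I_D = ½ k_n V_ov² = 0.5 × 6.28 × 1.96² = 12.1 mA.

Saturation; I_D = 12.1 mA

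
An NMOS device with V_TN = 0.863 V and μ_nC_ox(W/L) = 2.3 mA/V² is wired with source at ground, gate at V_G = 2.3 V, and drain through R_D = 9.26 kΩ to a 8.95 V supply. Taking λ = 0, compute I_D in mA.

V_GS = V_G = 2.3 V, so V_ov = 2.3 − 0.863 = 1.44 V.
Assume saturation: I_D = ½ k_n V_ov² = 0.5 × 2.3 × 1.44² = 2.37 mA, giving V_DS = V_DD − I_D R_D = 8.95 − 2.37 × 9.26 = -13 V.
But -13 V < V_ov = 1.44 V, so the device is actually in triode.
In triode I_D = k_n[V_ov V_DS − ½ V_DS²] and I_D = (V_DD − V_DS)/R_D. Equating: 10.6 V_DS² − 31.61 V_DS + 8.95 = 0, giving V_DS = 0.317 V (the root below V_ov).
I_D = (8.95 − 0.317) / 9.26 = 0.932 mA.

I_D = 0.932 mA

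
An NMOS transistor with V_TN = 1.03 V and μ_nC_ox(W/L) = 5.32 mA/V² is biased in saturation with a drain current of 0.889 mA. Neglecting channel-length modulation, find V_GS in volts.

In saturation I_D = ½ k_n (V_GS − V_TN)², so V_GS − V_TN = √(2 I_D / k_n) = √(2 × 0.889 / 5.32) = 0.578 V.
V_GS = 1.03 + 0.578 = 1.61 V.

V_GS = 1.61 V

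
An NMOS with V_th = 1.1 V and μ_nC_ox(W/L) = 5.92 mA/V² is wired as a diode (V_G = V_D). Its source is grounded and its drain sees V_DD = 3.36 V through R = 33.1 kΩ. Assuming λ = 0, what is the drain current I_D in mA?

I_D = 0.0638 mA

With gate tied to drain, V_GS = V_DS ≥ V_GS − V_th, so the device is in saturation.
KCL at the drain: ½ k_n (V_GS − V_th)² = (V_DD − V_GS)/R.
Let x = V_GS − 1.1. Then 98 x² + x − 2.26 = 0, giving x = 0.147 V (positive root), so V_GS = 1.25 V.
I_D = (V_DD − V_GS)/R = (3.36 − 1.25) / 33.1 = 0.0638 mA.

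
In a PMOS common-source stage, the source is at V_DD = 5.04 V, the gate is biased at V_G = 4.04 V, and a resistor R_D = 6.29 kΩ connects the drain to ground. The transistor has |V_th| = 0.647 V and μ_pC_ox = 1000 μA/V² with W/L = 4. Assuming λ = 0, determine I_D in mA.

I_D = 0.249 mA

V_SG = V_DD − V_G = 5.04 − 4.04 = 1 V, so V_ov = 1 − 0.647 = 0.353 V.
k_p = μ_pC_ox · (W/L) = 4 mA/V².
Assume saturation: I_D = ½ k_p V_ov² = 0.5 × 4 × 0.353² = 0.249 mA, giving V_SD = V_DD − I_D R_D = 5.04 − 0.249 × 6.29 = 3.47 V.
V_SD = 3.47 V ≥ V_ov = 0.353 V, confirming saturation.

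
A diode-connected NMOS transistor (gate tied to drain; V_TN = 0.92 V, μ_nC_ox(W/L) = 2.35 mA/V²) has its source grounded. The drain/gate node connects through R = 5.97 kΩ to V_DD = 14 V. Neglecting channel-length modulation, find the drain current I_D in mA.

I_D = 1.97 mA

With gate tied to drain, V_GS = V_DS ≥ V_GS − V_TN, so the device is in saturation.
KCL at the drain: ½ k_n (V_GS − V_TN)² = (V_DD − V_GS)/R.
Let x = V_GS − 0.92. Then 7.01 x² + x − 13.08 = 0, giving x = 1.3 V (positive root), so V_GS = 2.22 V.
I_D = (V_DD − V_GS)/R = (14 − 2.22) / 5.97 = 1.97 mA.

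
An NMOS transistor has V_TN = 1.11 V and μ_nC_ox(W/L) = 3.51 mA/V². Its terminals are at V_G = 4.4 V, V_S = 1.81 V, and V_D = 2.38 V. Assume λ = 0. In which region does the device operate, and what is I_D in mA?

V_GS = V_G − V_S = 4.4 − 1.81 = 2.59 V; V_DS = V_D − V_S = 2.38 − 1.81 = 0.57 V.
V_ov = V_GS − V_TN = 2.59 − 1.11 = 1.48 V.
Since V_DS = 0.57 V < V_ov = 1.48 V, the device is in the triode region.
I_D = k_n [V_ov · V_DS − ½ V_DS²] = 3.51 × [1.48 × 0.57 − 0.5 × 0.57²] = 2.39 mA.

Triode; I_D = 2.39 mA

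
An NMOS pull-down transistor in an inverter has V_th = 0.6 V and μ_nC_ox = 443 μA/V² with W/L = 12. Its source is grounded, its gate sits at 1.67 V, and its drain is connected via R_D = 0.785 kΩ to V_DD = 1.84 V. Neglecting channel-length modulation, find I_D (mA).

I_D = 1.84 mA

V_GS = V_G = 1.67 V, so V_ov = 1.67 − 0.6 = 1.07 V.
k_n = μ_nC_ox · (W/L) = 5.316 mA/V².
Assume saturation: I_D = ½ k_n V_ov² = 0.5 × 5.316 × 1.07² = 3.04 mA, giving V_DS = V_DD − I_D R_D = 1.84 − 3.04 × 0.785 = -0.549 V.
But -0.549 V < V_ov = 1.07 V, so the device is actually in triode.
In triode I_D = k_n[V_ov V_DS − ½ V_DS²] and I_D = (V_DD − V_DS)/R_D. Equating: 2.09 V_DS² − 5.465 V_DS + 1.84 = 0, giving V_DS = 0.397 V (the root below V_ov).
I_D = (1.84 − 0.397) / 0.785 = 1.84 mA.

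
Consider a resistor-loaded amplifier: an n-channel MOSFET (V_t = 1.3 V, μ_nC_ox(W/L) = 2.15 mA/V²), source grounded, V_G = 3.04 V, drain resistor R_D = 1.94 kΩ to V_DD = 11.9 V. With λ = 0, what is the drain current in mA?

I_D = 3.25 mA

V_GS = V_G = 3.04 V, so V_ov = 3.04 − 1.3 = 1.74 V.
Assume saturation: I_D = ½ k_n V_ov² = 0.5 × 2.15 × 1.74² = 3.25 mA, giving V_DS = V_DD − I_D R_D = 11.9 − 3.25 × 1.94 = 5.59 V.
V_DS = 5.59 V ≥ V_ov = 1.74 V, confirming saturation.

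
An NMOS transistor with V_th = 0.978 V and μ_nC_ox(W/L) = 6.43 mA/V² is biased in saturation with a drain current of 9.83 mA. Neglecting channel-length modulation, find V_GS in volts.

V_GS = 2.73 V

In saturation I_D = ½ k_n (V_GS − V_th)², so V_GS − V_th = √(2 I_D / k_n) = √(2 × 9.83 / 6.43) = 1.75 V.
V_GS = 0.978 + 1.75 = 2.73 V.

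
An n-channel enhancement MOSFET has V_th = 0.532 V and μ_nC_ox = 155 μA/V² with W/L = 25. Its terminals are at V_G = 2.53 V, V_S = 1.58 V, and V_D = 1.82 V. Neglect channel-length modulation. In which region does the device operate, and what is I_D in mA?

V_GS = V_G − V_S = 2.53 − 1.58 = 0.95 V; V_DS = V_D − V_S = 1.82 − 1.58 = 0.24 V.
k_n = μ_nC_ox · (W/L) = 3.875 mA/V².
V_ov = V_GS − V_th = 0.95 − 0.532 = 0.418 V.
Since V_DS = 0.24 V < V_ov = 0.418 V, the device is in the triode region.
I_D = k_n [V_ov · V_DS − ½ V_DS²] = 3.875 × [0.418 × 0.24 − 0.5 × 0.24²] = 0.277 mA.

Triode; I_D = 0.277 mA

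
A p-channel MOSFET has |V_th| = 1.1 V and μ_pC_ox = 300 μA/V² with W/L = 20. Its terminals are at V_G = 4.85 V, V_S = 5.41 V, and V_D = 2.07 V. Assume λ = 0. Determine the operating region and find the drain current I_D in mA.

V_SG = V_S − V_G = 5.41 − 4.85 = 0.56 V; V_SD = V_S − V_D = 5.41 − 2.07 = 3.34 V.
V_SG = 0.56 V < |V_th| = 1.1 V, so the transistor is in cutoff.

Cutoff; I_D = 0 mA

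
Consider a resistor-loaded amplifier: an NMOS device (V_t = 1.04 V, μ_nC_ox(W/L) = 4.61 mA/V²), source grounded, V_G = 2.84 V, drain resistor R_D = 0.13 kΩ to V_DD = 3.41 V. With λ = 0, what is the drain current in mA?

V_GS = V_G = 2.84 V, so V_ov = 2.84 − 1.04 = 1.8 V.
Assume saturation: I_D = ½ k_n V_ov² = 0.5 × 4.61 × 1.8² = 7.47 mA, giving V_DS = V_DD − I_D R_D = 3.41 − 7.47 × 0.13 = 2.44 V.
V_DS = 2.44 V ≥ V_ov = 1.8 V, confirming saturation.

I_D = 7.47 mA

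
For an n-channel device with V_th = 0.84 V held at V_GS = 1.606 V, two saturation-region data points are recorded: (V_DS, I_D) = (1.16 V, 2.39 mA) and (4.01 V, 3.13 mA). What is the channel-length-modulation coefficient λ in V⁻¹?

λ = 0.124 V⁻¹

With V_GS fixed, I_D ∝ (1 + λ V_DS) in saturation, so I_D2/I_D1 = (1 + λ V_DS2)/(1 + λ V_DS1).
3.13/2.39 = 1.31 = (1 + 4.01 λ)/(1 + 1.16 λ).
Solving: λ (I_D1 V_DS2 − I_D2 V_DS1) = I_D2 − I_D1, so λ = (3.13 − 2.39) / (2.39 × 4.01 − 3.13 × 1.16) = 0.74 / 5.95 = 0.124 V⁻¹.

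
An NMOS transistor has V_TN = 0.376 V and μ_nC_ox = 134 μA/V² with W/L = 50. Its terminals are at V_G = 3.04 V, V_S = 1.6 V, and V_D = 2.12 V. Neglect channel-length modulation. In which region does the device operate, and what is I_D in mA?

Triode; I_D = 2.80 mA

V_GS = V_G − V_S = 3.04 − 1.6 = 1.44 V; V_DS = V_D − V_S = 2.12 − 1.6 = 0.52 V.
k_n = μ_nC_ox · (W/L) = 6.7 mA/V².
V_ov = V_GS − V_TN = 1.44 − 0.376 = 1.06 V.
Since V_DS = 0.52 V < V_ov = 1.06 V, the device is in the triode region.
I_D = k_n [V_ov · V_DS − ½ V_DS²] = 6.7 × [1.06 × 0.52 − 0.5 × 0.52²] = 2.8 mA.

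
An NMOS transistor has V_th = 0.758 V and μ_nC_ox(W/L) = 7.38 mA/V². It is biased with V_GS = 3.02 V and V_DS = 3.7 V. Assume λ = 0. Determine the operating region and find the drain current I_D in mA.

V_ov = V_GS − V_th = 3.02 − 0.758 = 2.26 V.
Since V_DS = 3.7 V ≥ V_ov = 2.26 V, the device is in saturation.
I_D = ½ k_n V_ov² = 0.5 × 7.38 × 2.26² = 18.9 mA.

Saturation; I_D = 18.9 mA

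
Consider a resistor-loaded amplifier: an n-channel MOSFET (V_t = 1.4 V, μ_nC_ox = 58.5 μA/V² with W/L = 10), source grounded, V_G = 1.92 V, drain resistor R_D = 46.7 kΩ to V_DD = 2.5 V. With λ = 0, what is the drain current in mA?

I_D = 0.0492 mA

V_GS = V_G = 1.92 V, so V_ov = 1.92 − 1.4 = 0.52 V.
k_n = μ_nC_ox · (W/L) = 0.585 mA/V².
Assume saturation: I_D = ½ k_n V_ov² = 0.5 × 0.585 × 0.52² = 0.0791 mA, giving V_DS = V_DD − I_D R_D = 2.5 − 0.0791 × 46.7 = -1.19 V.
But -1.19 V < V_ov = 0.52 V, so the device is actually in triode.
In triode I_D = k_n[V_ov V_DS − ½ V_DS²] and I_D = (V_DD − V_DS)/R_D. Equating: 13.7 V_DS² − 15.21 V_DS + 2.5 = 0, giving V_DS = 0.201 V (the root below V_ov).
I_D = (2.5 − 0.201) / 46.7 = 0.0492 mA.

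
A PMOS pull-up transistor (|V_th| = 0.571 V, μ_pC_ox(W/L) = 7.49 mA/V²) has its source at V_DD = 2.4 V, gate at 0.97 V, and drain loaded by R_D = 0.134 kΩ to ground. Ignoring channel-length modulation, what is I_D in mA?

V_SG = V_DD − V_G = 2.4 − 0.97 = 1.43 V, so V_ov = 1.43 − 0.571 = 0.859 V.
Assume saturation: I_D = ½ k_p V_ov² = 0.5 × 7.49 × 0.859² = 2.76 mA, giving V_SD = V_DD − I_D R_D = 2.4 − 2.76 × 0.134 = 2.03 V.
V_SD = 2.03 V ≥ V_ov = 0.859 V, confirming saturation.

I_D = 2.76 mA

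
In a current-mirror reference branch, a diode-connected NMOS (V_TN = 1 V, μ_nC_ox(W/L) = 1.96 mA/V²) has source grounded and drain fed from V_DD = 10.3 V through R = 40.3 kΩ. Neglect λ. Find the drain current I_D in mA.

I_D = 0.219 mA

With gate tied to drain, V_GS = V_DS ≥ V_GS − V_TN, so the device is in saturation.
KCL at the drain: ½ k_n (V_GS − V_TN)² = (V_DD − V_GS)/R.
Let x = V_GS − 1. Then 39.5 x² + x − 9.3 = 0, giving x = 0.473 V (positive root), so V_GS = 1.47 V.
I_D = (V_DD − V_GS)/R = (10.3 − 1.47) / 40.3 = 0.219 mA.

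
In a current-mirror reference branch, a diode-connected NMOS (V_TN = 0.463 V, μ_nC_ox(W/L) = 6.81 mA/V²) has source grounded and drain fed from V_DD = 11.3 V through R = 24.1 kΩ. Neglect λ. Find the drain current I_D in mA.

I_D = 0.435 mA

With gate tied to drain, V_GS = V_DS ≥ V_GS − V_TN, so the device is in saturation.
KCL at the drain: ½ k_n (V_GS − V_TN)² = (V_DD − V_GS)/R.
Let x = V_GS − 0.463. Then 82.1 x² + x − 10.84 = 0, giving x = 0.357 V (positive root), so V_GS = 0.82 V.
I_D = (V_DD − V_GS)/R = (11.3 − 0.82) / 24.1 = 0.435 mA.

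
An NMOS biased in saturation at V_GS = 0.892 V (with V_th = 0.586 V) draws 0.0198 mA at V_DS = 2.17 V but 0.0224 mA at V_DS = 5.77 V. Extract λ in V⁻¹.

With V_GS fixed, I_D ∝ (1 + λ V_DS) in saturation, so I_D2/I_D1 = (1 + λ V_DS2)/(1 + λ V_DS1).
0.0224/0.0198 = 1.131 = (1 + 5.77 λ)/(1 + 2.17 λ).
Solving: λ (I_D1 V_DS2 − I_D2 V_DS1) = I_D2 − I_D1, so λ = (0.0224 − 0.0198) / (0.0198 × 5.77 − 0.0224 × 2.17) = 0.0026 / 0.0656 = 0.0396 V⁻¹.

λ = 0.0396 V⁻¹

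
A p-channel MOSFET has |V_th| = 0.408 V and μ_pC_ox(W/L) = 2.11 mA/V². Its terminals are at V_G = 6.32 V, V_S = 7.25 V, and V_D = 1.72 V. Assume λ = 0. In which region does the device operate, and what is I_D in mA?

V_SG = V_S − V_G = 7.25 − 6.32 = 0.93 V; V_SD = V_S − V_D = 7.25 − 1.72 = 5.53 V.
V_ov = V_SG − |V_th| = 0.93 − 0.408 = 0.522 V.
Since V_SD = 5.53 V ≥ V_ov = 0.522 V, the device is in saturation.
I_D = ½ k_p V_ov² = 0.5 × 2.11 × 0.522² = 0.287 mA.

Saturation; I_D = 0.287 mA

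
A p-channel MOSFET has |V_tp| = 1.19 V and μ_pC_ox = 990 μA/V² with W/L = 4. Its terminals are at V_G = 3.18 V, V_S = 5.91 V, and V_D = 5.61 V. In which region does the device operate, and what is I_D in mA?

V_SG = V_S − V_G = 5.91 − 3.18 = 2.73 V; V_SD = V_S − V_D = 5.91 − 5.61 = 0.3 V.
k_p = μ_pC_ox · (W/L) = 3.96 mA/V².
V_ov = V_SG − |V_tp| = 2.73 − 1.19 = 1.54 V.
Since V_SD = 0.3 V < V_ov = 1.54 V, the device is in the triode region.
I_D = k_p [V_ov · V_SD − ½ V_SD²] = 3.96 × [1.54 × 0.3 − 0.5 × 0.3²] = 1.65 mA.

Triode; I_D = 1.65 mA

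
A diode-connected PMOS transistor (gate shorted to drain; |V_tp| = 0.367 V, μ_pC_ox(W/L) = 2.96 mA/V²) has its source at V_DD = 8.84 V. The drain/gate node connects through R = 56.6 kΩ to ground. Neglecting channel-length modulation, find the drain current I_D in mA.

With gate tied to drain, V_SG = V_SD ≥ V_SG − |V_tp|, so the device is in saturation.
KCL at the drain: ½ k_p (V_SG − |V_tp|)² = (V_DD − V_SG)/R.
Let x = V_SG − 0.367. Then 83.8 x² + x − 8.473 = 0, giving x = 0.312 V (positive root), so V_SG = 0.679 V.
I_D = (V_DD − V_SG)/R = (8.84 − 0.679) / 56.6 = 0.144 mA.

I_D = 0.144 mA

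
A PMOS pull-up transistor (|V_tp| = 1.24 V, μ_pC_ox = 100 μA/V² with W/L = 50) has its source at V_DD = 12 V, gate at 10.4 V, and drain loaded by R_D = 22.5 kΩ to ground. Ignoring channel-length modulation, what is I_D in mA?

V_SG = V_DD − V_G = 12 − 10.4 = 1.6 V, so V_ov = 1.6 − 1.24 = 0.36 V.
k_p = μ_pC_ox · (W/L) = 5 mA/V².
Assume saturation: I_D = ½ k_p V_ov² = 0.5 × 5 × 0.36² = 0.324 mA, giving V_SD = V_DD − I_D R_D = 12 − 0.324 × 22.5 = 4.71 V.
V_SD = 4.71 V ≥ V_ov = 0.36 V, confirming saturation.

I_D = 0.324 mA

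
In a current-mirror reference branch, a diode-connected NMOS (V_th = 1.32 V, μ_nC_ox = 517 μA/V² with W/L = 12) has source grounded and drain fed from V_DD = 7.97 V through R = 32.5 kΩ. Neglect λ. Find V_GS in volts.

V_GS = 1.57 V

With gate tied to drain, V_GS = V_DS ≥ V_GS − V_th, so the device is in saturation.
k_n = μ_nC_ox · (W/L) = 6.204 mA/V².
KCL at the drain: ½ k_n (V_GS − V_th)² = (V_DD − V_GS)/R.
Let x = V_GS − 1.32. Then 101 x² + x − 6.65 = 0, giving x = 0.252 V (positive root), so V_GS = 1.57 V.
I_D = (V_DD − V_GS)/R = (7.97 − 1.57) / 32.5 = 0.197 mA.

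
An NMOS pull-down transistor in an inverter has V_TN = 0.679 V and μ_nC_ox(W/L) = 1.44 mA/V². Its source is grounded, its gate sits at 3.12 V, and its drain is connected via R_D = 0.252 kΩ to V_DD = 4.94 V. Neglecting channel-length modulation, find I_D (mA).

V_GS = V_G = 3.12 V, so V_ov = 3.12 − 0.679 = 2.44 V.
Assume saturation: I_D = ½ k_n V_ov² = 0.5 × 1.44 × 2.44² = 4.29 mA, giving V_DS = V_DD − I_D R_D = 4.94 − 4.29 × 0.252 = 3.86 V.
V_DS = 3.86 V ≥ V_ov = 2.44 V, confirming saturation.

I_D = 4.29 mA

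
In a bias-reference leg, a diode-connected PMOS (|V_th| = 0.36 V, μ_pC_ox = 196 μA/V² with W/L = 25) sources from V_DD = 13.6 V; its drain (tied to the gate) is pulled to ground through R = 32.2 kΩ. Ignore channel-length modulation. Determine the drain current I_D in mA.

With gate tied to drain, V_SG = V_SD ≥ V_SG − |V_th|, so the device is in saturation.
k_p = μ_pC_ox · (W/L) = 4.9 mA/V².
KCL at the drain: ½ k_p (V_SG − |V_th|)² = (V_DD − V_SG)/R.
Let x = V_SG − 0.36. Then 78.9 x² + x − 13.24 = 0, giving x = 0.403 V (positive root), so V_SG = 0.763 V.
I_D = (V_DD − V_SG)/R = (13.6 − 0.763) / 32.2 = 0.399 mA.

I_D = 0.399 mA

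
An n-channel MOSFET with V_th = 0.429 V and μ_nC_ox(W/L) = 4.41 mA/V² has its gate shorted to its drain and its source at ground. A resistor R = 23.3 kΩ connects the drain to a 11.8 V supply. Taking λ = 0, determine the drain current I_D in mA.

I_D = 0.468 mA

With gate tied to drain, V_GS = V_DS ≥ V_GS − V_th, so the device is in saturation.
KCL at the drain: ½ k_n (V_GS − V_th)² = (V_DD − V_GS)/R.
Let x = V_GS − 0.429. Then 51.4 x² + x − 11.37 = 0, giving x = 0.461 V (positive root), so V_GS = 0.89 V.
I_D = (V_DD − V_GS)/R = (11.8 − 0.89) / 23.3 = 0.468 mA.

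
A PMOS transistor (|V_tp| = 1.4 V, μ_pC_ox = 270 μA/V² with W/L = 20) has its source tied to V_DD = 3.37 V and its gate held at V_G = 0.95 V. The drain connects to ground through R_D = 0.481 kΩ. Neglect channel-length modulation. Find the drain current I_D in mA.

V_SG = V_DD − V_G = 3.37 − 0.95 = 2.42 V, so V_ov = 2.42 − 1.4 = 1.02 V.
k_p = μ_pC_ox · (W/L) = 5.4 mA/V².
Assume saturation: I_D = ½ k_p V_ov² = 0.5 × 5.4 × 1.02² = 2.81 mA, giving V_SD = V_DD − I_D R_D = 3.37 − 2.81 × 0.481 = 2.02 V.
V_SD = 2.02 V ≥ V_ov = 1.02 V, confirming saturation.

I_D = 2.81 mA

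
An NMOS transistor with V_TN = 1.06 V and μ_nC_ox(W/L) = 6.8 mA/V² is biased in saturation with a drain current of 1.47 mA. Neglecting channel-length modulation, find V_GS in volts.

V_GS = 1.72 V

In saturation I_D = ½ k_n (V_GS − V_TN)², so V_GS − V_TN = √(2 I_D / k_n) = √(2 × 1.47 / 6.8) = 0.658 V.
V_GS = 1.06 + 0.658 = 1.72 V.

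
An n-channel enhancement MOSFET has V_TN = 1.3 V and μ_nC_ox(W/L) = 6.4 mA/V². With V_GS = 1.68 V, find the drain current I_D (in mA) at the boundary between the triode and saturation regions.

At the boundary V_DS = V_ov = V_GS − V_TN = 1.68 − 1.3 = 0.38 V.
I_D = ½ k_n V_ov² = 0.5 × 6.4 × 0.38² = 0.462 mA.

I_D = 0.462 mA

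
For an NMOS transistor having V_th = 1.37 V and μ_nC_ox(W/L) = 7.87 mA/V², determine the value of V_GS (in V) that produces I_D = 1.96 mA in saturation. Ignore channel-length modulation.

In saturation I_D = ½ k_n (V_GS − V_th)², so V_GS − V_th = √(2 I_D / k_n) = √(2 × 1.96 / 7.87) = 0.706 V.
V_GS = 1.37 + 0.706 = 2.08 V.

V_GS = 2.08 V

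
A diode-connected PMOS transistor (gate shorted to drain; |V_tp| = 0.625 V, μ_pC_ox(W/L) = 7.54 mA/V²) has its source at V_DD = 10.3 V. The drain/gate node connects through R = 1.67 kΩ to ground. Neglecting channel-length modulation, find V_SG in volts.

With gate tied to drain, V_SG = V_SD ≥ V_SG − |V_tp|, so the device is in saturation.
KCL at the drain: ½ k_p (V_SG − |V_tp|)² = (V_DD − V_SG)/R.
Let x = V_SG − 0.625. Then 6.3 x² + x − 9.675 = 0, giving x = 1.16 V (positive root), so V_SG = 1.79 V.
I_D = (V_DD − V_SG)/R = (10.3 − 1.79) / 1.67 = 5.1 mA.

V_SG = 1.79 V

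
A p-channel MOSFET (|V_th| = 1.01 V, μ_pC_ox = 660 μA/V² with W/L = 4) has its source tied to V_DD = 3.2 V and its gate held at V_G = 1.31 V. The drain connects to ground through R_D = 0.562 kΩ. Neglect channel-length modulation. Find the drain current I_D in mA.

I_D = 1.02 mA

V_SG = V_DD − V_G = 3.2 − 1.31 = 1.89 V, so V_ov = 1.89 − 1.01 = 0.88 V.
k_p = μ_pC_ox · (W/L) = 2.64 mA/V².
Assume saturation: I_D = ½ k_p V_ov² = 0.5 × 2.64 × 0.88² = 1.02 mA, giving V_SD = V_DD − I_D R_D = 3.2 − 1.02 × 0.562 = 2.63 V.
V_SD = 2.63 V ≥ V_ov = 0.88 V, confirming saturation.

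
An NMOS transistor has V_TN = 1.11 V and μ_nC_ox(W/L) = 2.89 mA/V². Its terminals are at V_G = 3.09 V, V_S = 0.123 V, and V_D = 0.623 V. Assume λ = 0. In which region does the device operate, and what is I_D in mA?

Triode; I_D = 2.32 mA

V_GS = V_G − V_S = 3.09 − 0.123 = 2.97 V; V_DS = V_D − V_S = 0.623 − 0.123 = 0.5 V.
V_ov = V_GS − V_TN = 2.97 − 1.11 = 1.86 V.
Since V_DS = 0.5 V < V_ov = 1.86 V, the device is in the triode region.
I_D = k_n [V_ov · V_DS − ½ V_DS²] = 2.89 × [1.86 × 0.5 − 0.5 × 0.5²] = 2.32 mA.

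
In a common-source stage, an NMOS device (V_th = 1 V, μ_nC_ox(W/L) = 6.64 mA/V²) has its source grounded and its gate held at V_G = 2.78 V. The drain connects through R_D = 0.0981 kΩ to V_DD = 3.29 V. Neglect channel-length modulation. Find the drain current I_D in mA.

I_D = 10.5 mA

V_GS = V_G = 2.78 V, so V_ov = 2.78 − 1 = 1.78 V.
Assume saturation: I_D = ½ k_n V_ov² = 0.5 × 6.64 × 1.78² = 10.5 mA, giving V_DS = V_DD − I_D R_D = 3.29 − 10.5 × 0.0981 = 2.26 V.
V_DS = 2.26 V ≥ V_ov = 1.78 V, confirming saturation.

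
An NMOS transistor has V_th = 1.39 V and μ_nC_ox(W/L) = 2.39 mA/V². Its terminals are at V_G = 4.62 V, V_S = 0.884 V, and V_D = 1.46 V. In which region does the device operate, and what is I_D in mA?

V_GS = V_G − V_S = 4.62 − 0.884 = 3.74 V; V_DS = V_D − V_S = 1.46 − 0.884 = 0.576 V.
V_ov = V_GS − V_th = 3.74 − 1.39 = 2.35 V.
Since V_DS = 0.576 V < V_ov = 2.35 V, the device is in the triode region.
I_D = k_n [V_ov · V_DS − ½ V_DS²] = 2.39 × [2.35 × 0.576 − 0.5 × 0.576²] = 2.83 mA.

Triode; I_D = 2.83 mA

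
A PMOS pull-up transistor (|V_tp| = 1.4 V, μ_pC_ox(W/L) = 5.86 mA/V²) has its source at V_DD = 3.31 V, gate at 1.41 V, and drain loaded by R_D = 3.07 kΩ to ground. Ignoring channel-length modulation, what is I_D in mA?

V_SG = V_DD − V_G = 3.31 − 1.41 = 1.9 V, so V_ov = 1.9 − 1.4 = 0.5 V.
Assume saturation: I_D = ½ k_p V_ov² = 0.5 × 5.86 × 0.5² = 0.733 mA, giving V_SD = V_DD − I_D R_D = 3.31 − 0.733 × 3.07 = 1.06 V.
V_SD = 1.06 V ≥ V_ov = 0.5 V, confirming saturation.

I_D = 0.733 mA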